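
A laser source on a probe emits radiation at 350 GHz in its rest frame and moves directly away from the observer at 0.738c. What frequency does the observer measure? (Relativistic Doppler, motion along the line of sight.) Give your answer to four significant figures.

135.9 GHz

Relativistic Doppler (source moving away): f_obs = f_src · √((1−β)/(1+β)).
With β = 0.738: factor = √(0.262/1.738) = 0.38826.
f_obs = 350 × 0.38826 = 135.9 GHz.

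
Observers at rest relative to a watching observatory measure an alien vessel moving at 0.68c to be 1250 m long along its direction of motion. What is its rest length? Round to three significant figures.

1700 m

With β = 0.68, γ = 1/√(1 − 0.68²) = 1/√0.5376 = 1.3639.
Proper length: L₀ = γ·L = 1.3639 × 1250 = 1700 m.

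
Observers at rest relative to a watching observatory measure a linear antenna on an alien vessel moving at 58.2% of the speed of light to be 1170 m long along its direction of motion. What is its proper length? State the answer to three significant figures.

With β = 0.582, γ = 1/√(1 − 0.582²) = 1/√0.661276 = 1.2297.
Proper length: L₀ = γ·L = 1.2297 × 1170 = 1440 m.

1440 m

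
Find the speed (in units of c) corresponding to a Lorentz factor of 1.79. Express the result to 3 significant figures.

0.829c

β = √(1 − 1/γ²) = √(1 − 1/3.2041) = √0.6879 = 0.829.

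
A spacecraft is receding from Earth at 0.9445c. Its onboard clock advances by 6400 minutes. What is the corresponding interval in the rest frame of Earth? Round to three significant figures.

With β = 0.9445, γ = 1/√(1 − 0.9445²) = 1/√0.10791975 = 3.044.
The onboard clock measures proper time, so the interval in the rest frame of Earth is dilated: Δt = γ·Δτ = 3.044 × 6400 minutes = 19500 minutes.

19500 minutes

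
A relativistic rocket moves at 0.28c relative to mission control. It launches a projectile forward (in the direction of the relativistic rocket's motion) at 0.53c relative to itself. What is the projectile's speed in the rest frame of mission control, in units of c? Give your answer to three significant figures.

In units of c, u = (u' + v)/(1 + u'v) with u' = 0.53 and v = 0.28.
Numerator: 0.53 + 0.28 = 0.81. Denominator: 1 + (0.53)(0.28) = 1.1484.
u = 0.81/1.1484 = 0.70533, so the speed is 0.705c.

0.705c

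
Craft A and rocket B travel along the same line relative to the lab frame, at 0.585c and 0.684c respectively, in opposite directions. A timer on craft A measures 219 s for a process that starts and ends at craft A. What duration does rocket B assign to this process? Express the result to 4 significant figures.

Transform craft A's velocity into rocket B's frame: (0.585 + 0.684)/(1 + 0.585·0.684) = 1.269/1.40014, so the relative speed is 0.90634c.
At |u| = 0.90634c, γ = (1 − 0.821452)^(−1/2) = 2.3666.
The clock on craft A records proper time, so rocket B measures Δt = γΔτ = 2.3666 × 219 = 518.3 s.

518.3 s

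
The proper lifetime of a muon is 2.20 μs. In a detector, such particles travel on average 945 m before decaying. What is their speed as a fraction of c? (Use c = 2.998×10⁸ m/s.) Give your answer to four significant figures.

0.8200c

Let x = d/(cτ) = 945.0 m / (2.998×10⁸ m/s × 2.200×10^-6 s) = 1.4328. Since d = βγcτ, x = βγ = β/√(1−β²).
Solving: β² = x²/(1+x²) = 2.05292/3.05292 = 0.672445, so β = 0.8200.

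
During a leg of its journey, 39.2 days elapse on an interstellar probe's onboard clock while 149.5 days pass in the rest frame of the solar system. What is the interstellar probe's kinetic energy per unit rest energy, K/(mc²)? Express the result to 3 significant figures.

γ = Δt/Δτ = 149.5/39.2 = 3.81378.
Since K = (γ−1)mc², K/(mc²) = 3.81378 − 1 = 2.81.

2.81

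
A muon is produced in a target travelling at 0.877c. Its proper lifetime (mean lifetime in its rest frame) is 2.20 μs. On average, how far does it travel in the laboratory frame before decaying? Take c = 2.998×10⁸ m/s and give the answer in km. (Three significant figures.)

1.20 km

Lorentz factor: γ = (1 − 0.769129)^(−1/2) = 2.0812.
Lab-frame lifetime: Δt = γτ = 2.0812 × 2.20 μs = 4.5786 μs.
Distance: d = vΔt = 0.877 × 2.998×10⁸ m/s × 4.5786×10^-6 s = 1200 m = 1.20 km.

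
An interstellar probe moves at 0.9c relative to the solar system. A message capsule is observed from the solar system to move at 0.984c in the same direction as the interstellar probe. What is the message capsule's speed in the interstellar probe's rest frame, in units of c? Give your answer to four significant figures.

0.7343c

Transform to the interstellar probe's frame: u' = (u − v)/(1 − uv/c²).
u' = (0.984 − 0.9)/(1 − 0.984×0.9) = 0.084/0.1144 = 0.73427.
Speed in the interstellar probe's frame: 0.7343c (in the same direction).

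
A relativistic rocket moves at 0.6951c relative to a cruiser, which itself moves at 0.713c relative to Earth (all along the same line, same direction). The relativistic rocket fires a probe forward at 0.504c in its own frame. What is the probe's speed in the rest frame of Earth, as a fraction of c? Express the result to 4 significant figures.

0.9803c

Compose velocities in two stages. Stage 1 (into S'): u₁ = (0.504+0.6951)/(1+0.504×0.6951) = 0.888.
Stage 2 (into S): u = (0.888+0.713)/(1+0.888×0.713) = 0.98032, so the speed is 0.9803c.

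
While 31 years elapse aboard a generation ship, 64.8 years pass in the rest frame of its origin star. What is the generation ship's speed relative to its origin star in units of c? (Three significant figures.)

γ = Δt/Δτ = 64.8/31 = 2.0903.
β = √(1 − 1/γ²) = √(1 − 0.228867) = √0.771133 = 0.878.

0.878c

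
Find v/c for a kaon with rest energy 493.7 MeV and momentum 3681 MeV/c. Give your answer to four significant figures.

pc/(mc²) = 3681/493.7 = 7.4559 = βγ = β/√(1−β²).
So β² = x²/(1 + x²) with x = 7.4559: x² = 55.5904, β² = 55.5904/56.5904 = 0.982329, β = 0.9911.

0.9911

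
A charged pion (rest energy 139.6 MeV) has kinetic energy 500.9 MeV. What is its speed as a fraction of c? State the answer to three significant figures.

γ = 1 + K/(mc²) = 1 + 500.9/139.6 = 4.5881.
β = √(1 − 1/γ²) = √(1 − 0.0475044) = √0.9524956 = 0.976.

0.976c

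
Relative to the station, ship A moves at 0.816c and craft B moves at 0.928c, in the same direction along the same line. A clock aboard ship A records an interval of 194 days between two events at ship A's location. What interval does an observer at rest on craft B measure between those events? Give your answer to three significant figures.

The velocity of ship A relative to craft B is (0.816 − 0.928)c / (1 − 0.816×0.928) = −0.46138c; relative speed 0.46138c.
At |u| = 0.46138c, γ = (1 − 0.212872)^(−1/2) = 1.1271.
Ship A's interval is proper; time dilation gives Δt_B = γΔτ = 1.1271 × 194 days = 219 days.

219 days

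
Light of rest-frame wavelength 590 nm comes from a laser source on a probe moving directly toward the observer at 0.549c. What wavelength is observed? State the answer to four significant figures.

318.4 nm

Relativistic Doppler for wavelength: λ_obs = λ_src · √((1−β)/(1+β)).
With β = 0.549: factor = √(0.451/1.549) = 0.53959.
λ_obs = 590 × 0.53959 = 318.4 nm.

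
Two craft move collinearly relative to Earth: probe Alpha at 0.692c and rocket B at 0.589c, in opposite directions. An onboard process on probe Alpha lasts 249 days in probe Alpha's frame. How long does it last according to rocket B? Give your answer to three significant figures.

601 days

Transform probe Alpha's velocity into rocket B's frame: (0.692 + 0.589)/(1 + 0.692·0.589) = 1.281/1.407588, so the relative speed is 0.91007c.
γ for this relative speed: γ = 1/√(1 − 0.828227) = 2.4128.
Probe Alpha's interval is proper; time dilation gives Δt_B = γΔτ = 2.4128 × 249 days = 601 days.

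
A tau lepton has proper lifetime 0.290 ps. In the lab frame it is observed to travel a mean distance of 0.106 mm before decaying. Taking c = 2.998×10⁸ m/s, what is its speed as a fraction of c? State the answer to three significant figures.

Lab distance = (lab lifetime)·v = γτ·βc, so βγ = d/(cτ) = 1.060×10^-4/(2.998×10⁸ × 2.900×10^-13) = 1.2192.
With βγ = 1.2192: γ² = 1 + (βγ)² = 2.48645, and β = (βγ)/γ = 1.2192/1.57685 = 0.773.

0.773c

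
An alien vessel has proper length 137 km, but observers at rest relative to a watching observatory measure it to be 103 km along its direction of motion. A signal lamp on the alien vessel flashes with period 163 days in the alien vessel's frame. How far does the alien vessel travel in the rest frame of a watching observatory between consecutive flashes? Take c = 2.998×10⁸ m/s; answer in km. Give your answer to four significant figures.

Length contraction gives γ = L₀/L = 137/103 = 1.3301.
β = √(1 − 1/γ²) = 0.65936. Lab-frame period = γτ = 1.3301×163 days = 216.81 days. Distance = βc × γτ = 0.65936 × 2.998×10⁸ m/s × 18732384 s = 3.7029×10^15 m = 3.703×10^12 km.

3.703×10^12 km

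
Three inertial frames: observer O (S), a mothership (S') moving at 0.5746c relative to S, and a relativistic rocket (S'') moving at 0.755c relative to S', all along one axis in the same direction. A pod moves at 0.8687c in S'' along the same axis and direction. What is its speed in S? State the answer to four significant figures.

0.9947c

Apply u = (u'+v)/(1+u'v) twice. Pod in the mothership frame: (0.8687+0.755)/(1+0.8687·0.755) = 1.6237/1.6558685 = 0.98057c.
That velocity, transformed to the rest frame of observer O: (0.98057+0.5746)/(1+0.98057·0.5746) = 1.55517/1.563435522 = 0.99471c.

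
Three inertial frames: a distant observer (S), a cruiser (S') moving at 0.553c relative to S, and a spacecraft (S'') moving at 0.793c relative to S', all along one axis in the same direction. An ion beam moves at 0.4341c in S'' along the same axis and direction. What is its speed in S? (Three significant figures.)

First combine the ion beam and spacecraft (S''→S'): u₁ = (0.4341 + 0.793)/(1 + 0.4341×0.793) = 1.2271/1.3442413 = 0.91286.
Then combine with the cruiser (S'→S): u = (0.91286 + 0.553)/(1 + 0.91286×0.553) = 1.46586/1.50481158 = 0.97412.

0.974c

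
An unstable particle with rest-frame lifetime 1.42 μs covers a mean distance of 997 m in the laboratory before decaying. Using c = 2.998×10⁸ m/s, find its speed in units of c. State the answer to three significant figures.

d = βγcτ ⇒ βγ = d/(cτ) = 997.0 m / (425.716 m) = 2.3419.
β = (βγ)/√(1+(βγ)²) = 2.3419/√6.4845 = 0.920.

0.920c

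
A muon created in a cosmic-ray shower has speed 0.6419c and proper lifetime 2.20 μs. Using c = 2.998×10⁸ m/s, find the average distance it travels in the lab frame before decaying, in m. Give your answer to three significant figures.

γ = 1/√(1 − β²) = 1/√(1 − 0.41203561) = 1/√0.58796439 = 1/0.766788 = 1.3041.
Lab-frame lifetime: Δt = γτ = 1.3041 × 2.20 μs = 2.869 μs.
Distance: d = vΔt = 0.6419 × 2.998×10⁸ m/s × 2.8690×10^-6 s = 552 m.

552 m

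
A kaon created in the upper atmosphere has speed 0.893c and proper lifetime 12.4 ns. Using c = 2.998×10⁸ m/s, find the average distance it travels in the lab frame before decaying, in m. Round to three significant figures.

γ = 1/√(1 − β²) = 1/√(1 − 0.797449) = 1/√0.202551 = 1/0.450057 = 2.2219.
Lab-frame lifetime: Δt = γτ = 2.2219 × 12.4 ns = 27.552 ns.
Distance: d = vΔt = 0.893 × 2.998×10⁸ m/s × 2.7552×10^-8 s = 7.38 m.

7.38 m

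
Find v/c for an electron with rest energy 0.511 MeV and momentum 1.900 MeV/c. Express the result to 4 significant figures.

βγ = pc/(mc²) = 1.900/0.511 = 3.7182.
Since γ² = 1 + (βγ)² = 14.825, γ = √14.825 = 3.85032, and β = (βγ)/γ = 3.7182/3.85032 = 0.9657.

0.9657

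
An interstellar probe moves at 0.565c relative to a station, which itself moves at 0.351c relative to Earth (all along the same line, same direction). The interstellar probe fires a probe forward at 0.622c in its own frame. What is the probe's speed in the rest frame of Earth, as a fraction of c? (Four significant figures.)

First combine the probe and interstellar probe (S''→S'): u₁ = (0.622 + 0.565)/(1 + 0.622×0.565) = 1.187/1.35143 = 0.87833.
Then combine with the station (S'→S): u = (0.87833 + 0.351)/(1 + 0.87833×0.351) = 1.22933/1.30829383 = 0.93964.

0.9396c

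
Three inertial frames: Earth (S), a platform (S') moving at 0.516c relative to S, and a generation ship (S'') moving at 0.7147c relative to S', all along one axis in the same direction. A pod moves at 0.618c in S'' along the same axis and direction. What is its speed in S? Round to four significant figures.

0.9752c

Apply u = (u'+v)/(1+u'v) twice. Pod in the platform frame: (0.618+0.7147)/(1+0.618·0.7147) = 1.3327/1.4416846 = 0.9244c.
That velocity, transformed to the rest frame of Earth: (0.9244+0.516)/(1+0.9244·0.516) = 1.4404/1.4769904 = 0.97523c.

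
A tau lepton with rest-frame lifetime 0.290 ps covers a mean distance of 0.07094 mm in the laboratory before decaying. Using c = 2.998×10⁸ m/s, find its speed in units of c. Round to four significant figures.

0.6322c

Lab distance = (lab lifetime)·v = γτ·βc, so βγ = d/(cτ) = 7.094×10^-5/(2.998×10⁸ × 2.900×10^-13) = 0.81595.
With βγ = 0.81595: γ² = 1 + (βγ)² = 1.665774, and β = (βγ)/γ = 0.81595/1.29065 = 0.6322.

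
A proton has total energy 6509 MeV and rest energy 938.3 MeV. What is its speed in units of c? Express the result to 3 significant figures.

0.990c

Total energy E = γmc² gives γ = 6509/938.3 = 6.937.
Hence β = √(1 − 1/γ²) = √(1 − 0.0207805) = √0.9792195 = 0.990.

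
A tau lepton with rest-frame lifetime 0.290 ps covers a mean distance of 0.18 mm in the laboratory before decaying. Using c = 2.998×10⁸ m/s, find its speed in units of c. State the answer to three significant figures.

Lab distance = (lab lifetime)·v = γτ·βc, so βγ = d/(cτ) = 1.800×10^-4/(2.998×10⁸ × 2.900×10^-13) = 2.0703.
With βγ = 2.0703: γ² = 1 + (βγ)² = 5.28614, and β = (βγ)/γ = 2.0703/2.29916 = 0.900.

0.900c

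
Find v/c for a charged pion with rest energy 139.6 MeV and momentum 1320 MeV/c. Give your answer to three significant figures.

0.994

pc/(mc²) = 1320/139.6 = 9.4556 = βγ = β/√(1−β²).
So β² = x²/(1 + x²) with x = 9.4556: x² = 89.4084, β² = 89.4084/90.4084 = 0.988939, β = 0.994.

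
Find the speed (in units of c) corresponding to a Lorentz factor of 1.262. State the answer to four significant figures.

β = √(1 − 1/γ²) = √(1 − 1/1.592644) = √0.372113 = 0.6100.

0.6100c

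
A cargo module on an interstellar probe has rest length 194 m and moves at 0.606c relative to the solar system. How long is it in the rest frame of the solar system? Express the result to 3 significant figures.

With β = 0.606, γ = 1/√(1 − 0.606²) = 1/√0.632764 = 1.2571.
Along the direction of motion the measured length is L₀/γ = 194/1.2571 = 154 m.

154 m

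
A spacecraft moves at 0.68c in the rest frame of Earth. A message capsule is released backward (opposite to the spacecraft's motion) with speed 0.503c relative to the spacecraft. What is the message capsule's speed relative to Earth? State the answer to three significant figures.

Relativistic velocity addition: u = (u' + v)/(1 + u'v/c²), with u' = −0.503c and v = 0.68c.
Numerator: −0.503 + 0.68 = 0.177. Denominator: 1 + (−0.503)(0.68) = 0.65796.
u = 0.177/0.65796 = 0.26901, so the speed is 0.269c.

0.269c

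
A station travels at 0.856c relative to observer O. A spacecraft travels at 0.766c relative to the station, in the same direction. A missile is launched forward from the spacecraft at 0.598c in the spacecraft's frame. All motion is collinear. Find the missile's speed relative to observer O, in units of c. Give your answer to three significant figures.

0.995c

Apply u = (u'+v)/(1+u'v) twice. Missile in the station frame: (0.598+0.766)/(1+0.598·0.766) = 1.364/1.458068 = 0.93548c.
That velocity, transformed to the rest frame of observer O: (0.93548+0.856)/(1+0.93548·0.856) = 1.79148/1.80077088 = 0.99484c.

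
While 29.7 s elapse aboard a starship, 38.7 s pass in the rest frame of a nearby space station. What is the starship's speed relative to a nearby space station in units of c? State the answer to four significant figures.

0.6411c

γ = Δt/Δτ = 38.7/29.7 = 1.303.
β = √(1 − 1/γ²) = √(1 − 0.588994) = √0.411006 = 0.6411.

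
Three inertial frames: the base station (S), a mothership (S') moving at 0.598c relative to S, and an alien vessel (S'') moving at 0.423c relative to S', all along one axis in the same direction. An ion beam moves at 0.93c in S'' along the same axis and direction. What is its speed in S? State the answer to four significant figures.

0.9926c

Compose velocities in two stages. Stage 1 (into S'): u₁ = (0.93+0.423)/(1+0.93×0.423) = 0.97101.
Stage 2 (into S): u = (0.97101+0.598)/(1+0.97101×0.598) = 0.99263, so the speed is 0.9926c.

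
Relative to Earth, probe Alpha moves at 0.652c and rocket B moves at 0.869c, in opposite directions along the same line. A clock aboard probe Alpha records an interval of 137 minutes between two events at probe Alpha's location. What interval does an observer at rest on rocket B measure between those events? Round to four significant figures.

Transform probe Alpha's velocity into rocket B's frame: (0.652 + 0.869)/(1 + 0.652·0.869) = 1.521/1.566588, so the relative speed is 0.9709c.
γ for this relative speed: γ = 1/√(1 − 0.942647) = 4.1756.
The clock on probe Alpha records proper time, so rocket B measures Δt = γΔτ = 4.1756 × 137 = 572.1 minutes.

572.1 minutes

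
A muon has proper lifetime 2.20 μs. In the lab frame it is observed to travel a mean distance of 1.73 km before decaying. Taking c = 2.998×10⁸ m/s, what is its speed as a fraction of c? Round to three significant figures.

0.934c

Let x = d/(cτ) = 1730 m / (2.998×10⁸ m/s × 2.200×10^-6 s) = 2.623. Since d = βγcτ, x = βγ = β/√(1−β²).
Solving: β² = x²/(1+x²) = 6.88013/7.88013 = 0.873099, so β = 0.934.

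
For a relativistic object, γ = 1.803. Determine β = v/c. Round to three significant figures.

β = √(1 − 1/γ²) = √(1 − 1/3.250809) = √0.692384 = 0.832.

0.832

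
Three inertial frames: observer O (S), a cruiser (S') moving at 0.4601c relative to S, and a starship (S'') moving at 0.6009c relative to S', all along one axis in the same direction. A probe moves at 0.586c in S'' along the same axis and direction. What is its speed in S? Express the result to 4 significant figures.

0.9530c

Apply u = (u'+v)/(1+u'v) twice. Probe in the cruiser frame: (0.586+0.6009)/(1+0.586·0.6009) = 1.1869/1.3521274 = 0.8778c.
That velocity, transformed to the rest frame of observer O: (0.8778+0.4601)/(1+0.8778·0.4601) = 1.3379/1.40387578 = 0.953c.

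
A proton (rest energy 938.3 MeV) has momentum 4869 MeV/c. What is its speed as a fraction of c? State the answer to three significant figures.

βγ = pc/(mc²) = 4869/938.3 = 5.1892.
Since γ² = 1 + (βγ)² = 27.9278, γ = √27.9278 = 5.28468, and β = (βγ)/γ = 5.1892/5.28468 = 0.982.

0.982c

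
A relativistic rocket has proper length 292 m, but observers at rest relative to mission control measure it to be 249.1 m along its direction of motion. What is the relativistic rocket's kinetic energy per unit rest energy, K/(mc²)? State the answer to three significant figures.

From L = L₀/γ: γ = 292/249.1 = 1.17222.
K/(mc²) = γ − 1 = 1.17222 − 1 = 0.172.

0.172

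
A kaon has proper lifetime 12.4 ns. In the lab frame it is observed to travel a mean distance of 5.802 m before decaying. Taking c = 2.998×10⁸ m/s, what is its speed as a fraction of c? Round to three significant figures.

0.842c

Lab distance = (lab lifetime)·v = γτ·βc, so βγ = d/(cτ) = 5.802/(2.998×10⁸ × 1.240×10^-8) = 1.5607.
With βγ = 1.5607: γ² = 1 + (βγ)² = 3.43578, and β = (βγ)/γ = 1.5607/1.85359 = 0.842.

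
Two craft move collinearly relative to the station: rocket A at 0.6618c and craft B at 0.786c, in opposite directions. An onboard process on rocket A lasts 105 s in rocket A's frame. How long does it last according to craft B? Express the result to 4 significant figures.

Speed of rocket A in craft B's frame: u = (v_A + v_B)/(1 + v_A v_B/c²) = (0.6618 + 0.786)/(1 + 0.6618×0.786) = 1.4478/1.5201748 = 0.95239; |u| = 0.95239c.
At |u| = 0.95239c, γ = (1 − 0.907047)^(−1/2) = 3.28.
The clock on rocket A records proper time, so craft B measures Δt = γΔτ = 3.28 × 105 = 344.4 s.

344.4 s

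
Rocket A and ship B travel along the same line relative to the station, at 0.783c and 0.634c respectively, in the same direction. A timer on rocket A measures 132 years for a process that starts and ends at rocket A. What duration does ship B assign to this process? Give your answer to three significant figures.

138 years

The velocity of rocket A relative to ship B is (0.783 − 0.634)c / (1 − 0.783×0.634) = 0.29588c; relative speed 0.29588c.
At |u| = 0.29588c, γ = (1 − 0.087545)^(−1/2) = 1.0469.
Rocket A's interval is proper; time dilation gives Δt_B = γΔτ = 1.0469 × 132 years = 138 years.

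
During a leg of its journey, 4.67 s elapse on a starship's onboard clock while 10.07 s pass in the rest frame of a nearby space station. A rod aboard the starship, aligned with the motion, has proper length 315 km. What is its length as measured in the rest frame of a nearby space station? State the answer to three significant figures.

The time-dilation ratio gives γ = 10.07/4.67 = 2.15632.
L = L₀/γ = 315/2.15632 = 146 km.

146 km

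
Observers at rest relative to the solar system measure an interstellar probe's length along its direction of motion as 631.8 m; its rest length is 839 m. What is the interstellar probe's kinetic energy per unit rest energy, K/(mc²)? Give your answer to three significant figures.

From L = L₀/γ: γ = 839/631.8 = 1.32795.
K/(mc²) = γ − 1 = 1.32795 − 1 = 0.328.

0.328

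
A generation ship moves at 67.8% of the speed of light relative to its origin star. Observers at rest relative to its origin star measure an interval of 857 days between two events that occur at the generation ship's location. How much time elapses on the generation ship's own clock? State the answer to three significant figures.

630 days

With β = 0.678, γ = 1/√(1 − 0.678²) = 1/√0.540316 = 1.3604.
The moving clock records proper time: Δτ = Δt/γ = 857/1.3604 = 630 days.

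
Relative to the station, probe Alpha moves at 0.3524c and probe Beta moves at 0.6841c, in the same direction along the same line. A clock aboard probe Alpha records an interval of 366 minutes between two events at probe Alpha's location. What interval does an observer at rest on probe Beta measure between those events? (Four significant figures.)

The velocity of probe Alpha relative to probe Beta is (0.3524 − 0.6841)c / (1 − 0.3524×0.6841) = −0.43707c; relative speed 0.43707c.
γ for this relative speed: γ = 1/√(1 − 0.19103) = 1.1118.
Probe Alpha's interval is proper; time dilation gives Δt_B = γΔτ = 1.1118 × 366 minutes = 406.9 minutes.

406.9 minutes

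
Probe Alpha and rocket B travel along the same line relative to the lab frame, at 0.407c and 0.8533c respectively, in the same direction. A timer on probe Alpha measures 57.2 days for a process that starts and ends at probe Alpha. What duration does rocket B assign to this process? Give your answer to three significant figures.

78.4 days

Speed of probe Alpha in rocket B's frame: u = (v_A − v_B)/(1 − v_A v_B/c²) = (0.407 − 0.8533)/(1 − 0.407×0.8533) = −0.4463/0.6527069 = −0.68377; |u| = 0.68377c.
γ for this relative speed: γ = 1/√(1 − 0.467541) = 1.3704.
The clock on probe Alpha records proper time, so rocket B measures Δt = γΔτ = 1.3704 × 57.2 = 78.4 days.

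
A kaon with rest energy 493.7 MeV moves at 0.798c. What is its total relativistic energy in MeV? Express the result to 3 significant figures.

With β = 0.798, γ = 1/√(1 − 0.798²) = 1/√0.363196 = 1.6593.
Total energy: E = γmc² = 1.6593 × 493.7 MeV = 819 MeV.

819 MeV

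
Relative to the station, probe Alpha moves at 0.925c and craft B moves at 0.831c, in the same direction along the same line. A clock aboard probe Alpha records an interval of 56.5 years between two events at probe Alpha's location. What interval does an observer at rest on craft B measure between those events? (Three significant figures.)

Speed of probe Alpha in craft B's frame: u = (v_A − v_B)/(1 − v_A v_B/c²) = (0.925 − 0.831)/(1 − 0.925×0.831) = 0.094/0.231325 = 0.40635; |u| = 0.40635c.
γ for this relative speed: γ = 1/√(1 − 0.16512) = 1.0944.
Probe Alpha's interval is proper; time dilation gives Δt_B = γΔτ = 1.0944 × 56.5 years = 61.8 years.

61.8 years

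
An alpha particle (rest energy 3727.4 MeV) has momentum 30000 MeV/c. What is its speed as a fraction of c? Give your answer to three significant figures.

0.992c

pc/(mc²) = 30000/3727.4 = 8.0485 = βγ = β/√(1−β²).
So β² = x²/(1 + x²) with x = 8.0485: x² = 64.7784, β² = 64.7784/65.7784 = 0.984797, β = 0.992.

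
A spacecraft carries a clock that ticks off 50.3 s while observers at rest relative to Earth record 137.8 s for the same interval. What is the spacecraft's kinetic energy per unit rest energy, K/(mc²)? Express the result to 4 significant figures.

1.740

From Δt = γΔτ: γ = 137.8/50.3 = 2.73956.
Since K = (γ−1)mc², K/(mc²) = 2.73956 − 1 = 1.740.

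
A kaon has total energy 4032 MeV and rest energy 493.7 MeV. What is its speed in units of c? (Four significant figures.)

γ = E/(mc²) = 4032/493.7 = 8.1669.
β = √(1 − 1/γ²) = √(1 − 0.0149929) = √0.9850071 = 0.9925.

0.9925c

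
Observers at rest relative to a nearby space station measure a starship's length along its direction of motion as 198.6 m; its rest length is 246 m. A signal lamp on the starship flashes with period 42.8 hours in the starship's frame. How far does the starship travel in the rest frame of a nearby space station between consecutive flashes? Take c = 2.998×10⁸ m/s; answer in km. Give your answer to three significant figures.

From L = L₀/γ: γ = 246/198.6 = 1.23867.
β = √(1 − 1/γ²) = 0.59012. Lab-frame period = γτ = 1.23867×42.8 hours = 53.015 hours. Distance = βc × γτ = 0.59012 × 2.998×10⁸ m/s × 190854 s = 3.3766×10^13 m = 3.38×10^10 km.

3.38×10^10 km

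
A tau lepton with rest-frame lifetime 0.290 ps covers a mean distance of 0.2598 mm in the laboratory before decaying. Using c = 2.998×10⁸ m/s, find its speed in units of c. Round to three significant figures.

d = βγcτ ⇒ βγ = d/(cτ) = 2.598×10^-4 m / (8.6942×10^-5 m) = 2.9882.
β = (βγ)/√(1+(βγ)²) = 2.9882/√9.92934 = 0.948.

0.948c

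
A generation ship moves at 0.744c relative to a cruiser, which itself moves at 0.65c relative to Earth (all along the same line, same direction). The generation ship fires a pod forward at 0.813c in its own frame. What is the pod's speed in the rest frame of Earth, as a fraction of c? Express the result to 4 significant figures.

0.9936c

Apply u = (u'+v)/(1+u'v) twice. Pod in the cruiser frame: (0.813+0.744)/(1+0.813·0.744) = 1.557/1.604872 = 0.97017c.
That velocity, transformed to the rest frame of Earth: (0.97017+0.65)/(1+0.97017·0.65) = 1.62017/1.6306105 = 0.9936c.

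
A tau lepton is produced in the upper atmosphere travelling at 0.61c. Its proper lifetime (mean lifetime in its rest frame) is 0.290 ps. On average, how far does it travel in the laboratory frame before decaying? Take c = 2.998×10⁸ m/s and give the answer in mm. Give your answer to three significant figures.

0.0669 mm

Lorentz factor: γ = (1 − 0.3721)^(−1/2) = 1.262.
Lab-frame lifetime: Δt = γτ = 1.262 × 0.290 ps = 0.36598 ps.
Distance: d = vΔt = 0.61 × 2.998×10⁸ m/s × 3.6598×10^-13 s = 6.69×10^-5 m = 0.0669 mm.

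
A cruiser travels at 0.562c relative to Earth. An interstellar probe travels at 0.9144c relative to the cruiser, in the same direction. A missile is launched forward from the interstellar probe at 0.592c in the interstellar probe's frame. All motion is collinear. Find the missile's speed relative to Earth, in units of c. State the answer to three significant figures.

0.994c

First combine the missile and interstellar probe (S''→S'): u₁ = (0.592 + 0.9144)/(1 + 0.592×0.9144) = 1.5064/1.5413248 = 0.97734.
Then combine with the cruiser (S'→S): u = (0.97734 + 0.562)/(1 + 0.97734×0.562) = 1.53934/1.54926508 = 0.99359.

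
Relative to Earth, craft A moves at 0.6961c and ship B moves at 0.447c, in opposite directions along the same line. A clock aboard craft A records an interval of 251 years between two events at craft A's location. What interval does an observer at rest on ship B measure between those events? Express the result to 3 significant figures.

512 years

The velocity of craft A relative to ship B is (0.6961 + 0.447)c / (1 + 0.6961×0.447) = 0.87183c; relative speed 0.87183c.
γ for this relative speed: γ = 1/√(1 − 0.760088) = 2.0416.
The clock on craft A records proper time, so ship B measures Δt = γΔτ = 2.0416 × 251 = 512 years.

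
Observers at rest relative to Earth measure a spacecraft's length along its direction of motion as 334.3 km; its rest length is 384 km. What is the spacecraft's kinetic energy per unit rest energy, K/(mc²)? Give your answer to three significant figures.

0.149

Length contraction gives γ = L₀/L = 384/334.3 = 1.14867.
Since K = (γ−1)mc², K/(mc²) = 1.14867 − 1 = 0.149.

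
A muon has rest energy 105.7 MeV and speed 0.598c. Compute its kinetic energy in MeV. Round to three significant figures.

26.2 MeV

γ = 1/√(1 − β²) = 1/√(1 − 0.357604) = 1/√0.642396 = 1/0.801496 = 1.24767.
Kinetic energy: K = (γ − 1)mc² = (1.24767 − 1) × 105.7 MeV = 0.24767 × 105.7 = 26.2 MeV.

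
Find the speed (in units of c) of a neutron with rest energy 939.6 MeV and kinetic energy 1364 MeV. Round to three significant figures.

K = (γ−1)mc², so γ = 1 + 1364/939.6 = 2.4517.
Then v/c = √(1 − γ⁻²) = √(1 − 0.166366) = √0.833634 = 0.913.

0.913c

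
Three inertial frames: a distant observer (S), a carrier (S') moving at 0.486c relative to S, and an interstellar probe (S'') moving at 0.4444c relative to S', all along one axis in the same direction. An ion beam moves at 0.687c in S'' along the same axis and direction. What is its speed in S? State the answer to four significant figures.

Compose velocities in two stages. Stage 1 (into S'): u₁ = (0.687+0.4444)/(1+0.687×0.4444) = 0.86677.
Stage 2 (into S): u = (0.86677+0.486)/(1+0.86677×0.486) = 0.95182, so the speed is 0.9518c.

0.9518c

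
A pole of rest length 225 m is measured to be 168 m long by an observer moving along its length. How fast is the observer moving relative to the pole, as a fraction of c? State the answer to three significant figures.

Length contraction gives γ = L₀/L = 225/168 = 1.3393.
β = √(1 − 1/γ²) = √0.442501 = 0.665.

0.665c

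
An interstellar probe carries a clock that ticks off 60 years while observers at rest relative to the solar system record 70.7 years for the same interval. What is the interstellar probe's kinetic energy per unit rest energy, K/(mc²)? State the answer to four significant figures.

γ = Δt/Δτ = 70.7/60 = 1.17833.
Since K = (γ−1)mc², K/(mc²) = 1.17833 − 1 = 0.1783.

0.1783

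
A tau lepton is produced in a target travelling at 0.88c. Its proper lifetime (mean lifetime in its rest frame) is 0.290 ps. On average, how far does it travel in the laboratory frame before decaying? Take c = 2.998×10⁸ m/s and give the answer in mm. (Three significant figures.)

0.161 mm

With β = 0.88, γ = 1/√(1 − 0.88²) = 1/√0.2256 = 2.1054.
Lab-frame lifetime: Δt = γτ = 2.1054 × 0.290 ps = 0.61057 ps.
Distance: d = vΔt = 0.88 × 2.998×10⁸ m/s × 6.1057×10^-13 s = 1.61×10^-4 m = 0.161 mm.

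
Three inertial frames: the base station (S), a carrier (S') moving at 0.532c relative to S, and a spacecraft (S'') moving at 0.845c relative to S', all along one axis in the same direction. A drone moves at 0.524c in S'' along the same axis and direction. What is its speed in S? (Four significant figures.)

0.9841c

First combine the drone and spacecraft (S''→S'): u₁ = (0.524 + 0.845)/(1 + 0.524×0.845) = 1.369/1.44278 = 0.94886.
Then combine with the carrier (S'→S): u = (0.94886 + 0.532)/(1 + 0.94886×0.532) = 1.48086/1.50479352 = 0.9841.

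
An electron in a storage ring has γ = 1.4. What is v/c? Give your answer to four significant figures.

β = √(1 − 1/γ²) = √(1 − 1/1.96) = √0.489796 = 0.6999.

0.6999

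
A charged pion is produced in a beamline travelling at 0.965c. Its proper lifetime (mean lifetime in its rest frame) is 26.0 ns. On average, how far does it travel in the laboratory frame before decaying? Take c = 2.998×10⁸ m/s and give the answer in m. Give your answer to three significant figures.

With β = 0.965, γ = 1/√(1 − 0.965²) = 1/√0.068775 = 3.8132.
Lab-frame lifetime: Δt = γτ = 3.8132 × 26.0 ns = 99.143 ns.
Distance: d = vΔt = 0.965 × 2.998×10⁸ m/s × 9.9143×10^-8 s = 28.7 m.

28.7 m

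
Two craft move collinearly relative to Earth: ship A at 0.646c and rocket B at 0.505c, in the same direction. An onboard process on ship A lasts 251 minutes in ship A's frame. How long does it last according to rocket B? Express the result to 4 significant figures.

256.7 minutes

Speed of ship A in rocket B's frame: u = (v_A − v_B)/(1 − v_A v_B/c²) = (0.646 − 0.505)/(1 − 0.646×0.505) = 0.141/0.67377 = 0.20927; |u| = 0.20927c.
At |u| = 0.20927c, γ = (1 − 0.0437939)^(−1/2) = 1.0226.
Ship A's interval is proper; time dilation gives Δt_B = γΔτ = 1.0226 × 251 minutes = 256.7 minutes.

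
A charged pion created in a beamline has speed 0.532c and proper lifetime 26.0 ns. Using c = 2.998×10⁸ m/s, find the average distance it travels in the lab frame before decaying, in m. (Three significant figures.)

With β = 0.532, γ = 1/√(1 − 0.532²) = 1/√0.716976 = 1.181.
Lab-frame lifetime: Δt = γτ = 1.181 × 26.0 ns = 30.706 ns.
Distance: d = vΔt = 0.532 × 2.998×10⁸ m/s × 3.0706×10^-8 s = 4.90 m.

4.90 m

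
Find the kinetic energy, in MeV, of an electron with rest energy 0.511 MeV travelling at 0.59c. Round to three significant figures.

Lorentz factor: γ = (1 − 0.3481)^(−1/2) = 1.23854.
Kinetic energy: K = (γ − 1)mc² = (1.23854 − 1) × 0.511 MeV = 0.23854 × 0.511 = 0.122 MeV.

0.122 MeV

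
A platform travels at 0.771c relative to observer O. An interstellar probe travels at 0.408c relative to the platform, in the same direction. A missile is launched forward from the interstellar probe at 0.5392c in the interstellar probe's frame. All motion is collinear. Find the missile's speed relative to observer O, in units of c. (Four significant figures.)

0.9680c

Apply u = (u'+v)/(1+u'v) twice. Missile in the platform frame: (0.5392+0.408)/(1+0.5392·0.408) = 0.9472/1.2199936 = 0.7764c.
That velocity, transformed to the rest frame of observer O: (0.7764+0.771)/(1+0.7764·0.771) = 1.5474/1.5986044 = 0.96797c.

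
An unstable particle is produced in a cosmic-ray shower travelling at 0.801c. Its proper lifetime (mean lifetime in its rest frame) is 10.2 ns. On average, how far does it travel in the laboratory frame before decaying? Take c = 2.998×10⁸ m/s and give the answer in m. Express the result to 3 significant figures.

With β = 0.801, γ = 1/√(1 − 0.801²) = 1/√0.358399 = 1.6704.
Lab-frame lifetime: Δt = γτ = 1.6704 × 10.2 ns = 17.038 ns.
Distance: d = vΔt = 0.801 × 2.998×10⁸ m/s × 1.7038×10^-8 s = 4.09 m.

4.09 m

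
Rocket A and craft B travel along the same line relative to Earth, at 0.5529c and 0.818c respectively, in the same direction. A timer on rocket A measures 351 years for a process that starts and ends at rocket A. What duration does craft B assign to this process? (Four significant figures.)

401.1 years

The velocity of rocket A relative to craft B is (0.5529 − 0.818)c / (1 − 0.5529×0.818) = −0.484c; relative speed 0.484c.
γ for this relative speed: γ = 1/√(1 − 0.234256) = 1.1428.
The clock on rocket A records proper time, so craft B measures Δt = γΔτ = 1.1428 × 351 = 401.1 years.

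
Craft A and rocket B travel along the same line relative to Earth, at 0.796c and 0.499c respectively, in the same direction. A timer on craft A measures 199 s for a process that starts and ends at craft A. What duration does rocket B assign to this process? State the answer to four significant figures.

228.7 s

Speed of craft A in rocket B's frame: u = (v_A − v_B)/(1 − v_A v_B/c²) = (0.796 − 0.499)/(1 − 0.796×0.499) = 0.297/0.602796 = 0.4927; |u| = 0.4927c.
γ for this relative speed: γ = 1/√(1 − 0.242753) = 1.1492.
Craft A's interval is proper; time dilation gives Δt_B = γΔτ = 1.1492 × 199 s = 228.7 s.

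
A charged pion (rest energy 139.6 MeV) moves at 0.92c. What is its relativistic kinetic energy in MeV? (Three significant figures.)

217 MeV

Lorentz factor: γ = (1 − 0.8464)^(−1/2) = 2.5516.
Kinetic energy: K = (γ − 1)mc² = (2.5516 − 1) × 139.6 MeV = 1.5516 × 139.6 = 217 MeV.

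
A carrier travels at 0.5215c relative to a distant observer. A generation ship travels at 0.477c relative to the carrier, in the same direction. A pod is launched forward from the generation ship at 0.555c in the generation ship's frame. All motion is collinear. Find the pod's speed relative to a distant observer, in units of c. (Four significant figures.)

0.9382c

First combine the pod and generation ship (S''→S'): u₁ = (0.555 + 0.477)/(1 + 0.555×0.477) = 1.032/1.264735 = 0.81598.
Then combine with the carrier (S'→S): u = (0.81598 + 0.5215)/(1 + 0.81598×0.5215) = 1.33748/1.42553357 = 0.93823.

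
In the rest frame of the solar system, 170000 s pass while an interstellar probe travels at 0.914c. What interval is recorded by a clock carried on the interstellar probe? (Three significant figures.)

69000 s

β² = 0.835396, so γ = 1/√0.164604 = 2.4648.
The moving clock records proper time: Δτ = Δt/γ = 170000/2.4648 = 69000 s.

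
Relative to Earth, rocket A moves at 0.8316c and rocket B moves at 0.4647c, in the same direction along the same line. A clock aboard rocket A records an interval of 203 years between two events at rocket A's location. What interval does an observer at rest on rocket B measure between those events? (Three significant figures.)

The velocity of rocket A relative to rocket B is (0.8316 − 0.4647)c / (1 − 0.8316×0.4647) = 0.59799c; relative speed 0.59799c.
γ for this relative speed: γ = 1/√(1 − 0.357592) = 1.2477.
Rocket A's interval is proper; time dilation gives Δt_B = γΔτ = 1.2477 × 203 years = 253 years.

253 years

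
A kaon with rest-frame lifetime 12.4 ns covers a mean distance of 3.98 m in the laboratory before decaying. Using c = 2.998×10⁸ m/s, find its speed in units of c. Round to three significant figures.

0.731c

Lab distance = (lab lifetime)·v = γτ·βc, so βγ = d/(cτ) = 3.980/(2.998×10⁸ × 1.240×10^-8) = 1.0706.
With βγ = 1.0706: γ² = 1 + (βγ)² = 2.14618, and β = (βγ)/γ = 1.0706/1.46498 = 0.731.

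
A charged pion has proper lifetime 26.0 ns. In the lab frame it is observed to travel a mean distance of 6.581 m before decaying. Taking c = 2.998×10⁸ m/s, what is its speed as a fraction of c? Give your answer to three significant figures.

Let x = d/(cτ) = 6.581 m / (2.998×10⁸ m/s × 2.600×10^-8 s) = 0.84428. Since d = βγcτ, x = βγ = β/√(1−β²).
Solving: β² = x²/(1+x²) = 0.712809/1.712809 = 0.416164, so β = 0.645.

0.645c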